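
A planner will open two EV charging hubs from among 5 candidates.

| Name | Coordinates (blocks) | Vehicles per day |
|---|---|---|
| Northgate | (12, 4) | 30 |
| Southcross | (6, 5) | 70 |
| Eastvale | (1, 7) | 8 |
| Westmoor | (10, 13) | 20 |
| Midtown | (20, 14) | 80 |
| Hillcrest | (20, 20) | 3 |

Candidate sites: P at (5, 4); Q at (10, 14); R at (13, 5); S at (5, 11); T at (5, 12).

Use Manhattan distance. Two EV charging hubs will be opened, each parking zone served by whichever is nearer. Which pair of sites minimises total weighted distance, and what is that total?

{P, Q}, total 1274

Evaluate every pair (each demand assigned to the nearer of the two):
  {P, Q}: total = 1274
  {Q, R}: total = 1530
  {Q, S}: total = 1782
  {P, R}: total = 1822
  {Q, T}: total = 1860
  {P, T}: total = 1955
  {P, S}: total = 2058
  {R, T}: total = 2088
  {R, S}: total = 2100
  {S, T}: total = 2523
Best pair: {P, Q} with total 1274.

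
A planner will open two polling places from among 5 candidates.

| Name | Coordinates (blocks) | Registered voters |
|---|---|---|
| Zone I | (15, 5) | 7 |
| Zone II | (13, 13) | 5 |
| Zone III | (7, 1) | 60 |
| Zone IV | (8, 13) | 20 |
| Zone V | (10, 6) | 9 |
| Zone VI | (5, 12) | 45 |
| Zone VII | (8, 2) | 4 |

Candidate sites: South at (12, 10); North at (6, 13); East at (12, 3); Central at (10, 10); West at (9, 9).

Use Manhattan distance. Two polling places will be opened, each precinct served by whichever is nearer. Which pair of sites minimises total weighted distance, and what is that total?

{North, East}, total 685

Evaluate every pair (each demand assigned to the nearer of the two):
  {North, East}: total = 685
  {North, West}: total = 903
  {East, Central}: total = 956
  {East, West}: total = 966
  {North, Central}: total = 1026
  {South, East}: total = 1085
  {South, North}: total = 1088
  {South, West}: total = 1159
  {Central, West}: total = 1183
  {South, Central}: total = 1287
Best pair: {North, East} with total 685.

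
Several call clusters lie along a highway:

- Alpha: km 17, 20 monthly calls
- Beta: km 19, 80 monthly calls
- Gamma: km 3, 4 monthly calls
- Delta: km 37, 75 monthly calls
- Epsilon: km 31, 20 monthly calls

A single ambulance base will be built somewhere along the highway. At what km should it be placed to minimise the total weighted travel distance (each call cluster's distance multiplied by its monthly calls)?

For a sum of weighted absolute distances on a line, the optimum is the weighted median (not the mean). Total weight W = 199; half-weight = 99.5.
Sort by position and accumulate weight:
  km 3 (Gamma, w=4) → cum 4
  km 17 (Alpha, w=20) → cum 24
  km 19 (Beta, w=80) → cum 104  ≥ 99.5 → median here
  km 31 (Epsilon, w=20) → cum 124
  km 37 (Delta, w=75) → cum 199
Optimal location: km 19.

x = 19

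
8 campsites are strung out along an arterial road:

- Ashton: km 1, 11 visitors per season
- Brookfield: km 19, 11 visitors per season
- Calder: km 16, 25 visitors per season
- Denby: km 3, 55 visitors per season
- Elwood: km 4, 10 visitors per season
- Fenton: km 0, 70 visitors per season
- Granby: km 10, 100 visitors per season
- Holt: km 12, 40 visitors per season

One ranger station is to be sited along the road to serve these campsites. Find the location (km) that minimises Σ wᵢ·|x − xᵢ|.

For a sum of weighted absolute distances on a line, the optimum is the weighted median (not the mean). Total weight W = 322; half-weight = 161.
Sort by position and accumulate weight:
  km 0 (Fenton, w=70) → cum 70
  km 1 (Ashton, w=11) → cum 81
  km 3 (Denby, w=55) → cum 136
  km 4 (Elwood, w=10) → cum 146
  km 10 (Granby, w=100) → cum 246  ≥ 161 → median here
  km 12 (Holt, w=40) → cum 286
  km 16 (Calder, w=25) → cum 311
  km 19 (Brookfield, w=11) → cum 322
Optimal location: km 10.

x = 10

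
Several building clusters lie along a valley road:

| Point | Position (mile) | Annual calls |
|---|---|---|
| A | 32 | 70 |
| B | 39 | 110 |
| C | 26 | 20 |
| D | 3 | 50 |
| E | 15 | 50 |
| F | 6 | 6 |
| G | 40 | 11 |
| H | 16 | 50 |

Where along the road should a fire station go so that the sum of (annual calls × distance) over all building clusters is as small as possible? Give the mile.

For a sum of weighted absolute distances on a line, the optimum is the weighted median (not the mean). Total weight W = 367; half-weight = 183.5.
Sort by position and accumulate weight:
  mile 3 (D, w=50) → cum 50
  mile 6 (F, w=6) → cum 56
  mile 15 (E, w=50) → cum 106
  mile 16 (H, w=50) → cum 156
  mile 26 (C, w=20) → cum 176
  mile 32 (A, w=70) → cum 246  ≥ 183.5 → median here
  mile 39 (B, w=110) → cum 356
  mile 40 (G, w=11) → cum 367
Optimal location: mile 32.

x = 32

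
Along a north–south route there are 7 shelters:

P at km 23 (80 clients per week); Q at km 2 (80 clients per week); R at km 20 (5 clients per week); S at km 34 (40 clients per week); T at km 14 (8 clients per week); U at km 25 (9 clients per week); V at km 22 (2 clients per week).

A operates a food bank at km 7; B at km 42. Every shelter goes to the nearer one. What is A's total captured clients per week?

175

The indifferent point is the midpoint (7+42)/2 = 24.5; shelters left of it (closer to A at 7) go to A, those right go to B.
  Q at 2 (w=80) → A
  T at 14 (w=8) → A
  R at 20 (w=5) → A
  V at 22 (w=2) → A
  P at 23 (w=80) → A
  U at 25 (w=9) → B
  S at 34 (w=40) → B
A captures 175; B captures 49.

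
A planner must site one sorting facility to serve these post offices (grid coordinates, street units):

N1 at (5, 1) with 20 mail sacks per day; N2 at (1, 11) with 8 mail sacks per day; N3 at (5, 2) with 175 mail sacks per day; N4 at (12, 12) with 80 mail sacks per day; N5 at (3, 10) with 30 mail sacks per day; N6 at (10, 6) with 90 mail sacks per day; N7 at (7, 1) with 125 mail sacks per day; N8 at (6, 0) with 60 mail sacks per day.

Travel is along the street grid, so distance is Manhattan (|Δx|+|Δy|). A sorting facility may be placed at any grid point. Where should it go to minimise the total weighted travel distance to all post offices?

Manhattan distance separates: Σwᵢ(|x−xᵢ|+|y−yᵢ|) = Σwᵢ|x−xᵢ| + Σwᵢ|y−yᵢ|, so x and y are optimised independently as 1-D weighted medians.
Total weight W = 588; half = 294.
x-coordinate, sorted with cumulative weight:
  x=1 (N2, w=8) cum 8
  x=3 (N5, w=30) cum 38
  x=5 (N1, w=20) cum 58
  x=5 (N3, w=175) cum 233
  x=6 (N8, w=60) cum 293
  x=7 (N7, w=125) cum 418  ← median
  x=10 (N6, w=90) cum 508
  x=12 (N4, w=80) cum 588
⇒ x* = 7
y-coordinate, sorted with cumulative weight:
  y=0 (N8, w=60) cum 60
  y=1 (N1, w=20) cum 80
  y=1 (N7, w=125) cum 205
  y=2 (N3, w=175) cum 380  ← median
  y=6 (N6, w=90) cum 470
  y=10 (N5, w=30) cum 500
  y=11 (N2, w=8) cum 508
  y=12 (N4, w=80) cum 588
⇒ y* = 2

(7, 2)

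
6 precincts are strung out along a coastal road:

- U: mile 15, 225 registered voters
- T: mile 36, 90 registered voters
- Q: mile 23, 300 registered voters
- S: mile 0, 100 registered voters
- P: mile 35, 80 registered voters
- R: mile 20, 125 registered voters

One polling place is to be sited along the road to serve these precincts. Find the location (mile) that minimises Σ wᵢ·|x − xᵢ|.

For a sum of weighted absolute distances on a line, the optimum is the weighted median (not the mean). Total weight W = 920; half-weight = 460.
Sort by position and accumulate weight:
  mile 0 (S, w=100) → cum 100
  mile 15 (U, w=225) → cum 325
  mile 20 (R, w=125) → cum 450
  mile 23 (Q, w=300) → cum 750  ≥ 460 → median here
  mile 35 (P, w=80) → cum 830
  mile 36 (T, w=90) → cum 920
Optimal location: mile 23.

x = 23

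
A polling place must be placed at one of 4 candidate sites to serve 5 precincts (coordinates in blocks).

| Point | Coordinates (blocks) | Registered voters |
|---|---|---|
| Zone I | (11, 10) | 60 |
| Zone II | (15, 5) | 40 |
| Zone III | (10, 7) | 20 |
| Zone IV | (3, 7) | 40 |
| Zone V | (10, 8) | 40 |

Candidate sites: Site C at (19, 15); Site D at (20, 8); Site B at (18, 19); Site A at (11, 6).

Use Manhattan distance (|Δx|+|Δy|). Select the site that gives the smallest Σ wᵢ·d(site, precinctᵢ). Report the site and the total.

Site A, total 960 blocks

Total weighted distance at each candidate:
  Site C (19, 15): total = 3280
  Site D (20, 8): total = 2320
  Site B (18, 19): total = 3880
  Site A (11, 6): total = 960
Minimum is at Site A with total 960 blocks.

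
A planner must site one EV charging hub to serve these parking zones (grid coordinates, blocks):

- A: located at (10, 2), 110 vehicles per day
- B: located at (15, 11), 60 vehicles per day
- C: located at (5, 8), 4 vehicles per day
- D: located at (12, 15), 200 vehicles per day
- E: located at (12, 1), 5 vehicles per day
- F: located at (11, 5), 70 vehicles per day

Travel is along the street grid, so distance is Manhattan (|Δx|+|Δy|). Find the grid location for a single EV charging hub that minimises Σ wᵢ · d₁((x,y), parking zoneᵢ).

(12, 11)

Manhattan distance separates: Σwᵢ(|x−xᵢ|+|y−yᵢ|) = Σwᵢ|x−xᵢ| + Σwᵢ|y−yᵢ|, so x and y are optimised independently as 1-D weighted medians.
Total weight W = 449; half = 224.5.
x-coordinate, sorted with cumulative weight:
  x=5 (C, w=4) cum 4
  x=10 (A, w=110) cum 114
  x=11 (F, w=70) cum 184
  x=12 (D, w=200) cum 384  ← median
  x=12 (E, w=5) cum 389
  x=15 (B, w=60) cum 449
⇒ x* = 12
y-coordinate, sorted with cumulative weight:
  y=1 (E, w=5) cum 5
  y=2 (A, w=110) cum 115
  y=5 (F, w=70) cum 185
  y=8 (C, w=4) cum 189
  y=11 (B, w=60) cum 249  ← median
  y=15 (D, w=200) cum 449
⇒ y* = 11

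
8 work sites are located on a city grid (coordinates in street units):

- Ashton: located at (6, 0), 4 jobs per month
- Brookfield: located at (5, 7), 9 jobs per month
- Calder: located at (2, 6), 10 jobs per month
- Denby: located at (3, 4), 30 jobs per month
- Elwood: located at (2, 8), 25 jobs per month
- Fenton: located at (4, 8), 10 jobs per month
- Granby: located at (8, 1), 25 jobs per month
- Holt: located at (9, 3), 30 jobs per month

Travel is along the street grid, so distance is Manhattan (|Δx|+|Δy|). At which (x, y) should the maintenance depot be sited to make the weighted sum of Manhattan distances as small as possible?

Manhattan distance separates: Σwᵢ(|x−xᵢ|+|y−yᵢ|) = Σwᵢ|x−xᵢ| + Σwᵢ|y−yᵢ|, so x and y are optimised independently as 1-D weighted medians.
Total weight W = 143; half = 71.5.
x-coordinate, sorted with cumulative weight:
  x=2 (Calder, w=10) cum 10
  x=2 (Elwood, w=25) cum 35
  x=3 (Denby, w=30) cum 65
  x=4 (Fenton, w=10) cum 75  ← median
  x=5 (Brookfield, w=9) cum 84
  x=6 (Ashton, w=4) cum 88
  x=8 (Granby, w=25) cum 113
  x=9 (Holt, w=30) cum 143
⇒ x* = 4
y-coordinate, sorted with cumulative weight:
  y=0 (Ashton, w=4) cum 4
  y=1 (Granby, w=25) cum 29
  y=3 (Holt, w=30) cum 59
  y=4 (Denby, w=30) cum 89  ← median
  y=6 (Calder, w=10) cum 99
  y=7 (Brookfield, w=9) cum 108
  y=8 (Elwood, w=25) cum 133
  y=8 (Fenton, w=10) cum 143
⇒ y* = 4

(4, 4)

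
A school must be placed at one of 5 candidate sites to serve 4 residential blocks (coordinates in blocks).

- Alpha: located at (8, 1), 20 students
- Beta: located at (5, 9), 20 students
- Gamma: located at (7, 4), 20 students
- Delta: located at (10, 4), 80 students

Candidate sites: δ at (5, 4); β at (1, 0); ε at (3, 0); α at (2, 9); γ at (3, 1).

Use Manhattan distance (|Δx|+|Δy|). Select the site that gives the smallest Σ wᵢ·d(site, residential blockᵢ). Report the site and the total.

δ, total 660 blocks

Total weighted distance at each candidate:
  δ (5, 4): total = 660
  β (1, 0): total = 1660
  ε (3, 0): total = 1380
  α (2, 9): total = 1580
  γ (3, 1): total = 1240
Minimum is at δ with total 660 blocks.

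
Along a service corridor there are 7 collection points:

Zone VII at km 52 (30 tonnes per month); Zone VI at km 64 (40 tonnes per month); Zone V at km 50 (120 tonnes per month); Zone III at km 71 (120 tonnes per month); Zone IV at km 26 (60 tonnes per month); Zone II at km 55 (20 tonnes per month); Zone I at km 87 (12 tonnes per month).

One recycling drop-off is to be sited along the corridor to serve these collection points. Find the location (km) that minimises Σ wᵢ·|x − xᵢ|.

x = 52

For a sum of weighted absolute distances on a line, the optimum is the weighted median (not the mean). Total weight W = 402; half-weight = 201.
Sort by position and accumulate weight:
  km 26 (Zone IV, w=60) → cum 60
  km 50 (Zone V, w=120) → cum 180
  km 52 (Zone VII, w=30) → cum 210  ≥ 201 → median here
  km 55 (Zone II, w=20) → cum 230
  km 64 (Zone VI, w=40) → cum 270
  km 71 (Zone III, w=120) → cum 390
  km 87 (Zone I, w=12) → cum 402
Optimal location: km 52.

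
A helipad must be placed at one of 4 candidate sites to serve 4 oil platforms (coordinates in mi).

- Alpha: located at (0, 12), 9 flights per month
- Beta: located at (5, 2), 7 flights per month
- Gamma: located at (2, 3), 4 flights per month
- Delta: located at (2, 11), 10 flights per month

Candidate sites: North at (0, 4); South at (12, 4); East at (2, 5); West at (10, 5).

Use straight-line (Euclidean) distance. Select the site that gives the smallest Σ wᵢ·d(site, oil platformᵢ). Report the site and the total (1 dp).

Total weighted distance at each candidate:
  North (0, 4): total = 191.4
  South (12, 4): total = 343.0
  East (2, 5): total = 163.2
  West (10, 5): total = 283.7
Minimum is at East with total 163.2 mi.

East, total 163.2 mi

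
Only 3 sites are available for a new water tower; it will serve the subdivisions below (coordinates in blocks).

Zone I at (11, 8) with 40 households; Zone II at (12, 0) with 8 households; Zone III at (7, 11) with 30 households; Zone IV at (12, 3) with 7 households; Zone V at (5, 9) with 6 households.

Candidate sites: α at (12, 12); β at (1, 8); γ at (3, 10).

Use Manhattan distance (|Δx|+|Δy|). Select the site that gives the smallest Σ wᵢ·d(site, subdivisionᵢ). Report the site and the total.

Total weighted distance at each candidate:
  α (12, 12): total = 599
  β (1, 8): total = 964
  γ (3, 10): total = 832
Minimum is at α with total 599 blocks.

α, total 599 blocks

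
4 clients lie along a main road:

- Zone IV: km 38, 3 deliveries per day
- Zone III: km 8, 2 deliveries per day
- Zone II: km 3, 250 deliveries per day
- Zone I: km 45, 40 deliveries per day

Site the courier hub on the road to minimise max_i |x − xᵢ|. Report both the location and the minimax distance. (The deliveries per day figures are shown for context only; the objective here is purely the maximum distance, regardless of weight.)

The 1-center on a line is the midpoint of the two extreme points: leftmost at 3, rightmost at 45.
Optimal location = (3 + 45)/2 = 24; maximum distance = (45 − 3)/2 = 21.

location 24, max distance 21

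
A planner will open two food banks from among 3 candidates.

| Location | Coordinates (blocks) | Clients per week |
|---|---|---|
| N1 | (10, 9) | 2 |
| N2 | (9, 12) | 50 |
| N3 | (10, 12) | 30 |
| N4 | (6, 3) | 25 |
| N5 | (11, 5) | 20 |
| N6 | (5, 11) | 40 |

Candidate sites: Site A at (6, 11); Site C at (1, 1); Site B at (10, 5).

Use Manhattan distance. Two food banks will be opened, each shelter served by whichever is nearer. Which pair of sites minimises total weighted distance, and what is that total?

{Site A, Site B}, total 568

Evaluate every pair (each demand assigned to the nearer of the two):
  {Site A, Site B}: total = 568
  {Site A, Site C}: total = 797
  {Site C, Site B}: total = 1228
Best pair: {Site A, Site B} with total 568.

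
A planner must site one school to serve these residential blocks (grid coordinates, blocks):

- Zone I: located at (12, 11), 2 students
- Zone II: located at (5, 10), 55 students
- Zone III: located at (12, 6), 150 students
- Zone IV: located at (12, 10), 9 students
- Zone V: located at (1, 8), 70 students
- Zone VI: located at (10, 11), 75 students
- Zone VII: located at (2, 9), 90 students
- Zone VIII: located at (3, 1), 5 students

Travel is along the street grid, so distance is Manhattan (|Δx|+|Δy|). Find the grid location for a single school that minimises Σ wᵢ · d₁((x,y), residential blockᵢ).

(10, 9)

Manhattan distance separates: Σwᵢ(|x−xᵢ|+|y−yᵢ|) = Σwᵢ|x−xᵢ| + Σwᵢ|y−yᵢ|, so x and y are optimised independently as 1-D weighted medians.
Total weight W = 456; half = 228.
x-coordinate, sorted with cumulative weight:
  x=1 (Zone V, w=70) cum 70
  x=2 (Zone VII, w=90) cum 160
  x=3 (Zone VIII, w=5) cum 165
  x=5 (Zone II, w=55) cum 220
  x=10 (Zone VI, w=75) cum 295  ← median
  x=12 (Zone I, w=2) cum 297
  x=12 (Zone III, w=150) cum 447
  x=12 (Zone IV, w=9) cum 456
⇒ x* = 10
y-coordinate, sorted with cumulative weight:
  y=1 (Zone VIII, w=5) cum 5
  y=6 (Zone III, w=150) cum 155
  y=8 (Zone V, w=70) cum 225
  y=9 (Zone VII, w=90) cum 315  ← median
  y=10 (Zone II, w=55) cum 370
  y=10 (Zone IV, w=9) cum 379
  y=11 (Zone I, w=2) cum 381
  y=11 (Zone VI, w=75) cum 456
⇒ y* = 9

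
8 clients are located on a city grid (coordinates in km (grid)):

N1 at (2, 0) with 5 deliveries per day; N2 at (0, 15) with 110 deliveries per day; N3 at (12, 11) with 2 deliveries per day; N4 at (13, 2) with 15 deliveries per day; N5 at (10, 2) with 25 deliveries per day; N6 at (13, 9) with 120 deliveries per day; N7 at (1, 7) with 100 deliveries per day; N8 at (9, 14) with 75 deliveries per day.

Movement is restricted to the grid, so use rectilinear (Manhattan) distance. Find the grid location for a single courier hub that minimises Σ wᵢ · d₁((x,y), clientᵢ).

(9, 9)

Manhattan distance separates: Σwᵢ(|x−xᵢ|+|y−yᵢ|) = Σwᵢ|x−xᵢ| + Σwᵢ|y−yᵢ|, so x and y are optimised independently as 1-D weighted medians.
Total weight W = 452; half = 226.
x-coordinate, sorted with cumulative weight:
  x=0 (N2, w=110) cum 110
  x=1 (N7, w=100) cum 210
  x=2 (N1, w=5) cum 215
  x=9 (N8, w=75) cum 290  ← median
  x=10 (N5, w=25) cum 315
  x=12 (N3, w=2) cum 317
  x=13 (N4, w=15) cum 332
  x=13 (N6, w=120) cum 452
⇒ x* = 9
y-coordinate, sorted with cumulative weight:
  y=0 (N1, w=5) cum 5
  y=2 (N4, w=15) cum 20
  y=2 (N5, w=25) cum 45
  y=7 (N7, w=100) cum 145
  y=9 (N6, w=120) cum 265  ← median
  y=11 (N3, w=2) cum 267
  y=14 (N8, w=75) cum 342
  y=15 (N2, w=110) cum 452
⇒ y* = 9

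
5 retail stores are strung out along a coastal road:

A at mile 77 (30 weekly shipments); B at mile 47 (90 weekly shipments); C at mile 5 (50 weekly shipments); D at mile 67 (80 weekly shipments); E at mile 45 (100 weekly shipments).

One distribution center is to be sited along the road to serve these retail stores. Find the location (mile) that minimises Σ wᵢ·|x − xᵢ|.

x = 47

For a sum of weighted absolute distances on a line, the optimum is the weighted median (not the mean). Total weight W = 350; half-weight = 175.
Sort by position and accumulate weight:
  mile 5 (C, w=50) → cum 50
  mile 45 (E, w=100) → cum 150
  mile 47 (B, w=90) → cum 240  ≥ 175 → median here
  mile 67 (D, w=80) → cum 320
  mile 77 (A, w=30) → cum 350
Optimal location: mile 47.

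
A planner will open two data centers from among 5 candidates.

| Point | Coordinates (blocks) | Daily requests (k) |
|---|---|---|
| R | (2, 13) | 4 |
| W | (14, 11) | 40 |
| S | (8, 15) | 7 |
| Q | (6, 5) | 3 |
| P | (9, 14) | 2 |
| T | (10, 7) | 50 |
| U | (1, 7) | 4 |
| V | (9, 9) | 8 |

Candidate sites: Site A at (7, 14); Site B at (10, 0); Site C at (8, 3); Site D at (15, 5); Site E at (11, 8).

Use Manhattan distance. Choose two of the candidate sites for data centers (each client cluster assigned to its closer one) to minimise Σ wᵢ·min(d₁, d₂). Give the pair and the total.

Evaluate every pair (each demand assigned to the nearer of the two):
  {Site A, Site E}: total = 474
  {Site C, Site E}: total = 562
  {Site B, Site E}: total = 574
  {Site D, Site E}: total = 574
  {Site A, Site D}: total = 807
  {Site A, Site C}: total = 854
  {Site C, Site D}: total = 864
  {Site A, Site B}: total = 927
  {Site B, Site D}: total = 1034
  {Site B, Site C}: total = 1144
Best pair: {Site A, Site E} with total 474.

{Site A, Site E}, total 474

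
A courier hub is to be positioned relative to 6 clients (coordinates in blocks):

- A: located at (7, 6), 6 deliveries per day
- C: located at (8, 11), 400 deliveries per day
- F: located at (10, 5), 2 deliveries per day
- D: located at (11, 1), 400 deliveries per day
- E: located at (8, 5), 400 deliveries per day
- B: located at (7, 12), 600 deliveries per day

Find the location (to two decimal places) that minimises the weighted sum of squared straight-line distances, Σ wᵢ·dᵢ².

The minimiser of Σwᵢ‖p−pᵢ‖² is the weighted centroid p* = (Σwᵢpᵢ)/(Σwᵢ).
Σwᵢ = 1808.
Σwᵢxᵢ = 6·7 + 400·8 + 2·10 + 400·11 + 400·8 + 600·7 = 15062.
Σwᵢyᵢ = 6·6 + 400·11 + 2·5 + 400·1 + 400·5 + 600·12 = 14046.
x* = 15062/1808 = 8.33, y* = 14046/1808 = 7.77.

(8.33, 7.77)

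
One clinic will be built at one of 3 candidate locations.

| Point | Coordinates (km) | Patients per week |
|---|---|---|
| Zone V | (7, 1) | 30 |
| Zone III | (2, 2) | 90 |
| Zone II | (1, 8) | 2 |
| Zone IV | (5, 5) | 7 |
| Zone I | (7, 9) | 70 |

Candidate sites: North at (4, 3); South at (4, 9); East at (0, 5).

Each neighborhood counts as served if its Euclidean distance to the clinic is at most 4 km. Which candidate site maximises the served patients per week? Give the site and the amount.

Coverage radius r = 4 km; a point is covered iff (Δx)²+(Δy)² ≤ 4² = 16.
  North (4, 3): covers {Zone V, Zone III, Zone IV} → 127
  South (4, 9): covers {Zone II, Zone I} → 72
  East (0, 5): covers {Zone III, Zone II} → 92
Maximum coverage at North: 127 patients per week.

North, covering 127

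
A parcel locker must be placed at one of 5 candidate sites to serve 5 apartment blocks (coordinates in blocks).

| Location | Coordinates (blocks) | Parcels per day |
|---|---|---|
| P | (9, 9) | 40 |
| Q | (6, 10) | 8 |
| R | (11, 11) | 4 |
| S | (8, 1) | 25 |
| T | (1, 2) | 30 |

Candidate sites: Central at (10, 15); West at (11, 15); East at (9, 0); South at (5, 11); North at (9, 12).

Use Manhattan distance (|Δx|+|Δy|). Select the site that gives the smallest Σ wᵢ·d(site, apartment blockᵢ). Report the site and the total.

Total weighted distance at each candidate:
  Central (10, 15): total = 1432
  West (11, 15): total = 1531
  East (9, 0): total = 866
  South (5, 11): total = 995
  North (9, 12): total = 1012
Minimum is at East with total 866 blocks.

East, total 866 blocks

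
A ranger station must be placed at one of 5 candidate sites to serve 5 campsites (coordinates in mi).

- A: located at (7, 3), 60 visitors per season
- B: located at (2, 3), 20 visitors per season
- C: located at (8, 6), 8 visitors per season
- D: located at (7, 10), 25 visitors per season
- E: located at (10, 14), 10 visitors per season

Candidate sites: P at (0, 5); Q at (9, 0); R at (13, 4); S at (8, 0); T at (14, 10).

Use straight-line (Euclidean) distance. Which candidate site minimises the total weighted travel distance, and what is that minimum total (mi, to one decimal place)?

Total weighted distance at each candidate:
  P (0, 5): total = 907.5
  Q (9, 0): total = 812.6
  R (13, 4): total = 945.5
  S (8, 0): total = 764.6
  T (14, 10): total = 1161.1
Minimum is at S with total 764.6 mi.

S, total 764.6 mi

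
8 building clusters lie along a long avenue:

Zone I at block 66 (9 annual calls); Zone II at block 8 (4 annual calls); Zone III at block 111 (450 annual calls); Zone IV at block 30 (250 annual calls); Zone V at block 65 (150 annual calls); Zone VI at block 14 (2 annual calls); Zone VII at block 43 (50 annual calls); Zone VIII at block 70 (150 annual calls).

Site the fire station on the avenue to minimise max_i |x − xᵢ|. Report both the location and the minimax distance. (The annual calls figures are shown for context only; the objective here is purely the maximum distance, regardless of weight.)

location 59.5, max distance 51.5

The 1-center on a line is the midpoint of the two extreme points: leftmost at 8, rightmost at 111.
Optimal location = (8 + 111)/2 = 59.5; maximum distance = (111 − 8)/2 = 51.5.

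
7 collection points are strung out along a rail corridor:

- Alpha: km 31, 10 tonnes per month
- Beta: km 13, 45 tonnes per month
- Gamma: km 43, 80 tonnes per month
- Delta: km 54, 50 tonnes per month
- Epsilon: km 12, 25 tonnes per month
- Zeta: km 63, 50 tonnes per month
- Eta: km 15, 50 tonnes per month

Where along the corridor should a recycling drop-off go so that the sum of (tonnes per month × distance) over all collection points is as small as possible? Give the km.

For a sum of weighted absolute distances on a line, the optimum is the weighted median (not the mean). Total weight W = 310; half-weight = 155.
Sort by position and accumulate weight:
  km 12 (Epsilon, w=25) → cum 25
  km 13 (Beta, w=45) → cum 70
  km 15 (Eta, w=50) → cum 120
  km 31 (Alpha, w=10) → cum 130
  km 43 (Gamma, w=80) → cum 210  ≥ 155 → median here
  km 54 (Delta, w=50) → cum 260
  km 63 (Zeta, w=50) → cum 310
Optimal location: km 43.

x = 43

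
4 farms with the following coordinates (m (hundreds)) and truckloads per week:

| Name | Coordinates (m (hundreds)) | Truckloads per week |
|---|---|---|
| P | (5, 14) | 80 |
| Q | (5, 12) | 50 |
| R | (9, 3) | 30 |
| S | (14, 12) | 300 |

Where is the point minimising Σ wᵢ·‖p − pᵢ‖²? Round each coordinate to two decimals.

The minimiser of Σwᵢ‖p−pᵢ‖² is the weighted centroid p* = (Σwᵢpᵢ)/(Σwᵢ).
Σwᵢ = 460.
Σwᵢxᵢ = 80·5 + 50·5 + 30·9 + 300·14 = 5120.
Σwᵢyᵢ = 80·14 + 50·12 + 30·3 + 300·12 = 5410.
x* = 5120/460 = 11.13, y* = 5410/460 = 11.76.

(11.13, 11.76)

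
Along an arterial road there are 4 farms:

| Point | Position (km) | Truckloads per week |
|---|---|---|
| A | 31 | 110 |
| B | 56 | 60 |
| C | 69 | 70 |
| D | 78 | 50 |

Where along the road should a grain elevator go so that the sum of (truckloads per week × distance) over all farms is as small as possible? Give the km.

For a sum of weighted absolute distances on a line, the optimum is the weighted median (not the mean). Total weight W = 290; half-weight = 145.
Sort by position and accumulate weight:
  km 31 (A, w=110) → cum 110
  km 56 (B, w=60) → cum 170  ≥ 145 → median here
  km 69 (C, w=70) → cum 240
  km 78 (D, w=50) → cum 290
Optimal location: km 56.

x = 56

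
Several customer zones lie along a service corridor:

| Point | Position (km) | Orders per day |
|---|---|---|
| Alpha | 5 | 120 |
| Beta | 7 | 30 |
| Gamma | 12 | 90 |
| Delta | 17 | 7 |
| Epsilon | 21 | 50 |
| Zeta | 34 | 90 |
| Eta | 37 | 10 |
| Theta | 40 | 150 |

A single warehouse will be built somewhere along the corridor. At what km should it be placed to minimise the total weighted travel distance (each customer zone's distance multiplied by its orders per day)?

x = 21

For a sum of weighted absolute distances on a line, the optimum is the weighted median (not the mean). Total weight W = 547; half-weight = 273.5.
Sort by position and accumulate weight:
  km 5 (Alpha, w=120) → cum 120
  km 7 (Beta, w=30) → cum 150
  km 12 (Gamma, w=90) → cum 240
  km 17 (Delta, w=7) → cum 247
  km 21 (Epsilon, w=50) → cum 297  ≥ 273.5 → median here
  km 34 (Zeta, w=90) → cum 387
  km 37 (Eta, w=10) → cum 397
  km 40 (Theta, w=150) → cum 547
Optimal location: km 21.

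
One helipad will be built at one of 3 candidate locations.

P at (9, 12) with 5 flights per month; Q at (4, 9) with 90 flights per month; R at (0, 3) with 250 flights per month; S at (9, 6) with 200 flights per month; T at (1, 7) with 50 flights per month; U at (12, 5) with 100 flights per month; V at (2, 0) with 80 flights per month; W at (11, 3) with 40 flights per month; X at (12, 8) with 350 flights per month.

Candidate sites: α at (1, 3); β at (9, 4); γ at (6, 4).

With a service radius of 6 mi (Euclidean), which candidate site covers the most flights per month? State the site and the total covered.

β, covering 690

Coverage radius r = 6 mi; a point is covered iff (Δx)²+(Δy)² ≤ 6² = 36.
  α (1, 3): covers {R, T, V} → 380
  β (9, 4): covers {S, U, W, X} → 690
  γ (6, 4): covers {Q, S, T, V, W} → 460
Maximum coverage at β: 690 flights per month.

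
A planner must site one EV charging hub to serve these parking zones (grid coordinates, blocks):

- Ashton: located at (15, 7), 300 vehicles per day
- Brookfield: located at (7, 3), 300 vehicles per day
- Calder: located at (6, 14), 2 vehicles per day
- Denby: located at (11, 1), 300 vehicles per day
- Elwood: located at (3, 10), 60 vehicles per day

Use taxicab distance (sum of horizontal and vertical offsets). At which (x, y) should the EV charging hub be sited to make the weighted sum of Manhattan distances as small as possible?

(11, 3)

Manhattan distance separates: Σwᵢ(|x−xᵢ|+|y−yᵢ|) = Σwᵢ|x−xᵢ| + Σwᵢ|y−yᵢ|, so x and y are optimised independently as 1-D weighted medians.
Total weight W = 962; half = 481.
x-coordinate, sorted with cumulative weight:
  x=3 (Elwood, w=60) cum 60
  x=6 (Calder, w=2) cum 62
  x=7 (Brookfield, w=300) cum 362
  x=11 (Denby, w=300) cum 662  ← median
  x=15 (Ashton, w=300) cum 962
⇒ x* = 11
y-coordinate, sorted with cumulative weight:
  y=1 (Denby, w=300) cum 300
  y=3 (Brookfield, w=300) cum 600  ← median
  y=7 (Ashton, w=300) cum 900
  y=10 (Elwood, w=60) cum 960
  y=14 (Calder, w=2) cum 962
⇒ y* = 3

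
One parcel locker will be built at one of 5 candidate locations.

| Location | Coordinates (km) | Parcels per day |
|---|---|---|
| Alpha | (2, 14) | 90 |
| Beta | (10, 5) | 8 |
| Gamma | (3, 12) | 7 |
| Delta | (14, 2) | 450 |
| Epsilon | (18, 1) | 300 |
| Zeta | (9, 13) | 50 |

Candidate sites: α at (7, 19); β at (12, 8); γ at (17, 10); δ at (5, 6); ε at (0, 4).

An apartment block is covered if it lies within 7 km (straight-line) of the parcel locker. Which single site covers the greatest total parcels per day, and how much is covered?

β, covering 508

Coverage radius r = 7 km; a point is covered iff (Δx)²+(Δy)² ≤ 7² = 49.
  α (7, 19): covers {Zeta} → 50
  β (12, 8): covers {Beta, Delta, Zeta} → 508
  γ (17, 10): covers {none} → 0
  δ (5, 6): covers {Beta, Gamma} → 15
  ε (0, 4): covers {none} → 0
Maximum coverage at β: 508 parcels per day.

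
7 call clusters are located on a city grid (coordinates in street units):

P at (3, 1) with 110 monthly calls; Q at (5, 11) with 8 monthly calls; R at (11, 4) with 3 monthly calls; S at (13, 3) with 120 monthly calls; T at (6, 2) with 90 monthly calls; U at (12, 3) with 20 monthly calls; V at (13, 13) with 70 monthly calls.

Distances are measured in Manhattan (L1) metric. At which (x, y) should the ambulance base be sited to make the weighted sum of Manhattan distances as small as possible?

Manhattan distance separates: Σwᵢ(|x−xᵢ|+|y−yᵢ|) = Σwᵢ|x−xᵢ| + Σwᵢ|y−yᵢ|, so x and y are optimised independently as 1-D weighted medians.
Total weight W = 421; half = 210.5.
x-coordinate, sorted with cumulative weight:
  x=3 (P, w=110) cum 110
  x=5 (Q, w=8) cum 118
  x=6 (T, w=90) cum 208
  x=11 (R, w=3) cum 211  ← median
  x=12 (U, w=20) cum 231
  x=13 (S, w=120) cum 351
  x=13 (V, w=70) cum 421
⇒ x* = 11
y-coordinate, sorted with cumulative weight:
  y=1 (P, w=110) cum 110
  y=2 (T, w=90) cum 200
  y=3 (S, w=120) cum 320  ← median
  y=3 (U, w=20) cum 340
  y=4 (R, w=3) cum 343
  y=11 (Q, w=8) cum 351
  y=13 (V, w=70) cum 421
⇒ y* = 3

(11, 3)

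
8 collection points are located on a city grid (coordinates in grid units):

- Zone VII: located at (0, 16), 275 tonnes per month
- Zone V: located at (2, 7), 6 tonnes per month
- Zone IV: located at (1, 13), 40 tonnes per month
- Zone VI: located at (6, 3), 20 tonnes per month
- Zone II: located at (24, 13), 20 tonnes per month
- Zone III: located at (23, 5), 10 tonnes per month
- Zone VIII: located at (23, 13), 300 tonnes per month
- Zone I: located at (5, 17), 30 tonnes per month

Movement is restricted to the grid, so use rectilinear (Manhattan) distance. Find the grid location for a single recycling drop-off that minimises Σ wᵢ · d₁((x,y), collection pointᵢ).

Manhattan distance separates: Σwᵢ(|x−xᵢ|+|y−yᵢ|) = Σwᵢ|x−xᵢ| + Σwᵢ|y−yᵢ|, so x and y are optimised independently as 1-D weighted medians.
Total weight W = 701; half = 350.5.
x-coordinate, sorted with cumulative weight:
  x=0 (Zone VII, w=275) cum 275
  x=1 (Zone IV, w=40) cum 315
  x=2 (Zone V, w=6) cum 321
  x=5 (Zone I, w=30) cum 351  ← median
  x=6 (Zone VI, w=20) cum 371
  x=23 (Zone III, w=10) cum 381
  x=23 (Zone VIII, w=300) cum 681
  x=24 (Zone II, w=20) cum 701
⇒ x* = 5
y-coordinate, sorted with cumulative weight:
  y=3 (Zone VI, w=20) cum 20
  y=5 (Zone III, w=10) cum 30
  y=7 (Zone V, w=6) cum 36
  y=13 (Zone IV, w=40) cum 76
  y=13 (Zone II, w=20) cum 96
  y=13 (Zone VIII, w=300) cum 396  ← median
  y=16 (Zone VII, w=275) cum 671
  y=17 (Zone I, w=30) cum 701
⇒ y* = 13

(5, 13)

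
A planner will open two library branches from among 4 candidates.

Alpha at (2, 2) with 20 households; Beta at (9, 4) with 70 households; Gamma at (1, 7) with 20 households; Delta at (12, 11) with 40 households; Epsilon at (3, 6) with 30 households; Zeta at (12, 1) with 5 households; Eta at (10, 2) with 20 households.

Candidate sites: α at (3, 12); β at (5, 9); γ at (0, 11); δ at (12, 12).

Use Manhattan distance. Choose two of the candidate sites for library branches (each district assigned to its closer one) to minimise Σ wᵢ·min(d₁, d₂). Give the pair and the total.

Evaluate every pair (each demand assigned to the nearer of the two):
  {β, δ}: total = 1435
  {α, δ}: total = 1645
  {γ, δ}: total = 1665
  {β, γ}: total = 1755
  {α, β}: total = 1775
  {α, γ}: total = 2320
Best pair: {β, δ} with total 1435.

{β, δ}, total 1435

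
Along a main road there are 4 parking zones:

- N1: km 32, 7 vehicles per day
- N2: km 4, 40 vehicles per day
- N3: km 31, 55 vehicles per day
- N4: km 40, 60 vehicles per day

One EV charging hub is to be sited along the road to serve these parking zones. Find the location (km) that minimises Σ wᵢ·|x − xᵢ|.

For a sum of weighted absolute distances on a line, the optimum is the weighted median (not the mean). Total weight W = 162; half-weight = 81.
Sort by position and accumulate weight:
  km 4 (N2, w=40) → cum 40
  km 31 (N3, w=55) → cum 95  ≥ 81 → median here
  km 32 (N1, w=7) → cum 102
  km 40 (N4, w=60) → cum 162
Optimal location: km 31.

x = 31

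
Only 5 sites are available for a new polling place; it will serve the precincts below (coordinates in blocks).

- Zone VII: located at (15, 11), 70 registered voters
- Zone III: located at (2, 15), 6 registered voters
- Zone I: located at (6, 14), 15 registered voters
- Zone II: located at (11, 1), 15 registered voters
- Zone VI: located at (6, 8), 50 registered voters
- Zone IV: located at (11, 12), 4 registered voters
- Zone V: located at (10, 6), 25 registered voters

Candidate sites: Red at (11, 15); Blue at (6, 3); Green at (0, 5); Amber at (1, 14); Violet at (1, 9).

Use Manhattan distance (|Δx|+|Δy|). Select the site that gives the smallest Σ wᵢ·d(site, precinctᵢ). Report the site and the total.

Red, total 1776 blocks

Total weighted distance at each candidate:
  Red (11, 15): total = 1776
  Blue (6, 3): total = 2037
  Green (0, 5): total = 2789
  Amber (1, 14): total = 2645
  Violet (1, 9): total = 2234
Minimum is at Red with total 1776 blocks.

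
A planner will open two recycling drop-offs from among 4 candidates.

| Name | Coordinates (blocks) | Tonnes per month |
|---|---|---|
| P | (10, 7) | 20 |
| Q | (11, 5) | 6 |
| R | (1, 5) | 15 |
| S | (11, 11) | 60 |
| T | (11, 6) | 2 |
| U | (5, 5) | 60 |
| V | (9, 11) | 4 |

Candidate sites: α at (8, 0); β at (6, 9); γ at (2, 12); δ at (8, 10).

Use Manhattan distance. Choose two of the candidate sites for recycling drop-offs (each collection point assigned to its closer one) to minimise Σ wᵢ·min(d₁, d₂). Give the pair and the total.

{β, δ}, total 845

Evaluate every pair (each demand assigned to the nearer of the two):
  {β, δ}: total = 845
  {γ, δ}: total = 1010
  {β, γ}: total = 1050
  {α, β}: total = 1059
  {α, δ}: total = 1070
  {α, γ}: total = 1478
Best pair: {β, δ} with total 845.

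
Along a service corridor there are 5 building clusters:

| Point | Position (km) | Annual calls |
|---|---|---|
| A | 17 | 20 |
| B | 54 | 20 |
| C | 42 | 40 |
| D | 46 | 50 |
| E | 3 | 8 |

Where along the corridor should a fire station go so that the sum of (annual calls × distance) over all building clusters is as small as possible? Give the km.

For a sum of weighted absolute distances on a line, the optimum is the weighted median (not the mean). Total weight W = 138; half-weight = 69.
Sort by position and accumulate weight:
  km 3 (E, w=8) → cum 8
  km 17 (A, w=20) → cum 28
  km 42 (C, w=40) → cum 68
  km 46 (D, w=50) → cum 118  ≥ 69 → median here
  km 54 (B, w=20) → cum 138
Optimal location: km 46.

x = 46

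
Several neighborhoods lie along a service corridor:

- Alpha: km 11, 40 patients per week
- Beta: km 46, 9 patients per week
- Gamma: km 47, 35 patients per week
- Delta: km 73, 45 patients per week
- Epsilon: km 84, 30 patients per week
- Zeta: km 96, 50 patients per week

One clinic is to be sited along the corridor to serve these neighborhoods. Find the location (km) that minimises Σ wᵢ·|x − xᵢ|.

For a sum of weighted absolute distances on a line, the optimum is the weighted median (not the mean). Total weight W = 209; half-weight = 104.5.
Sort by position and accumulate weight:
  km 11 (Alpha, w=40) → cum 40
  km 46 (Beta, w=9) → cum 49
  km 47 (Gamma, w=35) → cum 84
  km 73 (Delta, w=45) → cum 129  ≥ 104.5 → median here
  km 84 (Epsilon, w=30) → cum 159
  km 96 (Zeta, w=50) → cum 209
Optimal location: km 73.

x = 73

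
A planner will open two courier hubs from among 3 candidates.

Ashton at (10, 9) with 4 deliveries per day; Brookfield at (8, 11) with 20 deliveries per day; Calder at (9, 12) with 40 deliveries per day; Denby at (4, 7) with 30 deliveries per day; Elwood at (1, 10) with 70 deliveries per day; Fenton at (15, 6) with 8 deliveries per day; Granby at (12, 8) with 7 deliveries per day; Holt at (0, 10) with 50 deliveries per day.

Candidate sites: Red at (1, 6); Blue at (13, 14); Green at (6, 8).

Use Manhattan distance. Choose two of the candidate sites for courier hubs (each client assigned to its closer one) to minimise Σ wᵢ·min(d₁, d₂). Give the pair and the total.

Evaluate every pair (each demand assigned to the nearer of the two):
  {Red, Green}: total = 1150
  {Red, Blue}: total = 1211
  {Blue, Green}: total = 1462
Best pair: {Red, Green} with total 1150.

{Red, Green}, total 1150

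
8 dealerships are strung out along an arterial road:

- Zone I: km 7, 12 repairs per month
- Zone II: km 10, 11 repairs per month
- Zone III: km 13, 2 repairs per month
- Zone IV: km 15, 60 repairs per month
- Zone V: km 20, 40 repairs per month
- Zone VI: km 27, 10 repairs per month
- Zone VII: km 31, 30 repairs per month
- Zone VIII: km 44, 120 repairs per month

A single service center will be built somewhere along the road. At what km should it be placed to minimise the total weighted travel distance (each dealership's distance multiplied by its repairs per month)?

x = 31

For a sum of weighted absolute distances on a line, the optimum is the weighted median (not the mean). Total weight W = 285; half-weight = 142.5.
Sort by position and accumulate weight:
  km 7 (Zone I, w=12) → cum 12
  km 10 (Zone II, w=11) → cum 23
  km 13 (Zone III, w=2) → cum 25
  km 15 (Zone IV, w=60) → cum 85
  km 20 (Zone V, w=40) → cum 125
  km 27 (Zone VI, w=10) → cum 135
  km 31 (Zone VII, w=30) → cum 165  ≥ 142.5 → median here
  km 44 (Zone VIII, w=120) → cum 285
Optimal location: km 31.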